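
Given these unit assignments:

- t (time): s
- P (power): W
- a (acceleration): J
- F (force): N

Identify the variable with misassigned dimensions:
a

The variable a (acceleration) should have units m/s², not J.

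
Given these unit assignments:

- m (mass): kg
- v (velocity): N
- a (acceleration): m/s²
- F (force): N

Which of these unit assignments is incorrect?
v

The variable v (velocity) should have units m/s, not N.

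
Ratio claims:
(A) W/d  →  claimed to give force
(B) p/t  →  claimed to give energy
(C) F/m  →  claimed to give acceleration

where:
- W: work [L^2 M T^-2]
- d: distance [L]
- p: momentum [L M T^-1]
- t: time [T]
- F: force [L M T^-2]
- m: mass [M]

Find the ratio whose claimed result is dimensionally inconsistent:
(B) p/t does not give energy

(A) W/d: [L M T^-2] = force [L M T^-2] ✓
(B) p/t: [L M T^-2] ≠ energy [L^2 M T^-2] ✗
(C) F/m: [L T^-2] = acceleration [L T^-2] ✓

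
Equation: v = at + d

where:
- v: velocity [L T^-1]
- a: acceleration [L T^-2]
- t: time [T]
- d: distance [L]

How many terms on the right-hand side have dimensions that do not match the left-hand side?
1

LHS v: [L T^-1]
- at: [L T^-1] ✓
- d: [L] ✗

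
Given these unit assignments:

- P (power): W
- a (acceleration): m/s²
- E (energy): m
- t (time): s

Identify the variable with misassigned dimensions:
E

The variable E (energy) should have units J, not m.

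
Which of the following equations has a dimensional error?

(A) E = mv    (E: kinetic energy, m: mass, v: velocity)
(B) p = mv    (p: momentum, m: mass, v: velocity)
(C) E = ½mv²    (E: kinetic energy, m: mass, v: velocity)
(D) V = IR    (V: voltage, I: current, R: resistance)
(A) E = mv

The equation (A) E = mv is dimensionally incorrect.

LHS (E): [L^2 M T^-2]
RHS (mv): [L M T^-1] ✗

The dimensions do not match. The other three equations balance.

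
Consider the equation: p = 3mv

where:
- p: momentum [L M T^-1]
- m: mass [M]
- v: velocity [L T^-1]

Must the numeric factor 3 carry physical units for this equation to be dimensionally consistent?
No

p has dimensions [L M T^-1] and mv already has dimensions [L M T^-1], so the equation balances without 3 contributing any dimensions. 3 is a pure (dimensionless) number; changing or removing it would not affect dimensional consistency.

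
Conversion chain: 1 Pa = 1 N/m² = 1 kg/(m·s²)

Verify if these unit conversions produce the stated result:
The chain is correct (no errors).

Correct: Pascal is Newton per square meter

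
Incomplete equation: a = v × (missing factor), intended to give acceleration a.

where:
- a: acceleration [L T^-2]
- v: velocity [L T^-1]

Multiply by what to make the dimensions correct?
1/t (inverse time), dimensions [T^-1]

a has dimensions [L T^-2] and v has dimensions [L T^-1].
The missing factor must have dimensions [L T^-2] / [L T^-1] = [T^-1], i.e. inverse time (1/t).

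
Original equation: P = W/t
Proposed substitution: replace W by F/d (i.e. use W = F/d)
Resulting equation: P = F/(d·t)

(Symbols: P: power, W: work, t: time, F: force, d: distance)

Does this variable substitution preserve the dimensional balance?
No

[W] = [L^2 M T^-2] and [F/d] = [M T^-2]. These differ, so the substitution replaces a quantity by one of different dimensions and the result P = F/(d·t) has LHS [L^2 M T^-3] vs RHS [M T^-3] — inconsistent.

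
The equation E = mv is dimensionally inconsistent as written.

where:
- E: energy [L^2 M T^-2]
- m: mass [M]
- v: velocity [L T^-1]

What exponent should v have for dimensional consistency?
The exponent of v should be 2: E = mv^2

The LHS E has dimensions [L^2 M T^-2]; v has dimensions [L T^-1].
As written, the RHS mv (exponent 1 on v) has dimensions [L M T^-1], which does not match.
With exponent 2, the RHS mv^2 has dimensions [L^2 M T^-2], matching the LHS.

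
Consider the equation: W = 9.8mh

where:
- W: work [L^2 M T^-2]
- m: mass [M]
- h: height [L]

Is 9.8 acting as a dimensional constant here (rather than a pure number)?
Yes

W has dimensions [L^2 M T^-2], while mh alone has dimensions [L M]. For the equation to balance, the factor 9.8 must carry dimensions [L T^-2] — it is a dimensional constant (a numerical value of a physical quantity with its units suppressed), not a pure number.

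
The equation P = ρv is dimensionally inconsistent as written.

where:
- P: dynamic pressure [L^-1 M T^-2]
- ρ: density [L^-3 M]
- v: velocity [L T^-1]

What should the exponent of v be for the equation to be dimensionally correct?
The exponent of v should be 2: P = ρv^2

The LHS P has dimensions [L^-1 M T^-2]; v has dimensions [L T^-1].
As written, the RHS ρv (exponent 1 on v) has dimensions [L^-2 M T^-1], which does not match.
With exponent 2, the RHS ρv^2 has dimensions [L^-1 M T^-2], matching the LHS.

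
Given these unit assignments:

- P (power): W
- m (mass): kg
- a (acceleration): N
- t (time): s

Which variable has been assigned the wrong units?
a

The variable a (acceleration) should have units m/s², not N.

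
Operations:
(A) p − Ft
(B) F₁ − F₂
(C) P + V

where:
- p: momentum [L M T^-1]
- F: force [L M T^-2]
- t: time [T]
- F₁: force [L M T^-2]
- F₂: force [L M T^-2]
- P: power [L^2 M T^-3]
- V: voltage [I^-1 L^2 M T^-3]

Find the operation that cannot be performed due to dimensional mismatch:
(C) P + V

(A) p − Ft: p [L M T^-1] and Ft [L M T^-1] — same dimensions ✓
(B) F₁ − F₂: F₁ [L M T^-2] and F₂ [L M T^-2] — same dimensions ✓
(C) P + V: P [L^2 M T^-3] and V [I^-1 L^2 M T^-3] — different dimensions cannot be added/subtracted ✗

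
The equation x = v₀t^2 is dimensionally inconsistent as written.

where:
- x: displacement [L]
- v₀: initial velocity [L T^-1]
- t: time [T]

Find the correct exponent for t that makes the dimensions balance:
The exponent of t should be 1: x = v₀t

The LHS x has dimensions [L]; t has dimensions [T].
As written, the RHS v₀t^2 (exponent 2 on t) has dimensions [L T], which does not match.
With exponent 1, the RHS v₀t has dimensions [L], matching the LHS.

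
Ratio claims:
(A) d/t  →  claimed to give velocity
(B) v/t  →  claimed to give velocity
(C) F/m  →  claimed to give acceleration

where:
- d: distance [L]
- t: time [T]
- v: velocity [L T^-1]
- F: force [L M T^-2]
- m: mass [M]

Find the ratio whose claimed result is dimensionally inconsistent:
(B) v/t does not give velocity

(A) d/t: [L T^-1] = velocity [L T^-1] ✓
(B) v/t: [L T^-2] ≠ velocity [L T^-1] ✗
(C) F/m: [L T^-2] = acceleration [L T^-2] ✓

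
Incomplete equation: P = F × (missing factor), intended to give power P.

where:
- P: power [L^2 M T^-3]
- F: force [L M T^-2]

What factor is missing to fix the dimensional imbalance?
v (velocity), dimensions [L T^-1]

P has dimensions [L^2 M T^-3] and F has dimensions [L M T^-2].
The missing factor must have dimensions [L^2 M T^-3] / [L M T^-2] = [L T^-1], i.e. velocity (v).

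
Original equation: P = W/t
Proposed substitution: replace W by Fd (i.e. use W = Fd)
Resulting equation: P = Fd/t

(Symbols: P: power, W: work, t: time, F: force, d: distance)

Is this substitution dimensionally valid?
Yes

[W] = [L^2 M T^-2] and [Fd] = [L^2 M T^-2]. These match, so the substitution replaces a quantity by one of the same dimensions and the result P = Fd/t has LHS [L^2 M T^-3] vs RHS [L^2 M T^-3] — still consistent.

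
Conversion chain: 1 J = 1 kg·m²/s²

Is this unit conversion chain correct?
The chain is correct (no errors).

Correct: Joule is defined as kg·m²/s²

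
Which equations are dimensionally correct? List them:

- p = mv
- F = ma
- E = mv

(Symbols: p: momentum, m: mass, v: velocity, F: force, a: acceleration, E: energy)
Dimensionally correct: p = mv, F = ma
Dimensionally incorrect: E = mv
Ordered (correct first, then incorrect): p = mv, F = ma, E = mv

- p = mv: LHS [L M T^-1], RHS [L M T^-1] → correct ✓
- F = ma: LHS [L M T^-2], RHS [L M T^-2] → correct ✓
- E = mv: LHS [L^2 M T^-2], RHS [L M T^-1] → incorrect ✗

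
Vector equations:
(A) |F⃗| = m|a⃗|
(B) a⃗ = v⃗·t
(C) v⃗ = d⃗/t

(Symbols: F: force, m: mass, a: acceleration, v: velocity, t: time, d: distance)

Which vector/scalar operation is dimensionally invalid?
(B) a⃗ = v⃗·t

(A) |F⃗| = m|a⃗|: LHS [L M T^-2], RHS [L M T^-2] ✓ — magnitudes of vectors are scalars
(B) a⃗ = v⃗·t: LHS [L T^-2], RHS [L] ✗ — acceleration is velocity per time; should be v⃗/t
(C) v⃗ = d⃗/t: LHS [L T^-1], RHS [L T^-1] ✓ — displacement (vector) divided by time (scalar)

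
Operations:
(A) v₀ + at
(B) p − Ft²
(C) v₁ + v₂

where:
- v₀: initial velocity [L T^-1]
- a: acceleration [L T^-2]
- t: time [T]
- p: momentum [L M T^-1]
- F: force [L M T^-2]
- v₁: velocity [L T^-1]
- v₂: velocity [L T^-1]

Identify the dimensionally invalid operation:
(B) p − Ft²

(A) v₀ + at: v₀ [L T^-1] and at [L T^-1] — same dimensions ✓
(B) p − Ft²: p [L M T^-1] and Ft² [L M] — different dimensions cannot be added/subtracted ✗
(C) v₁ + v₂: v₁ [L T^-1] and v₂ [L T^-1] — same dimensions ✓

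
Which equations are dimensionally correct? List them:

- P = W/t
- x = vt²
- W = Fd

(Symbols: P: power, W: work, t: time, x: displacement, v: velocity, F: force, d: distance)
Dimensionally correct: P = W/t, W = Fd
Dimensionally incorrect: x = vt²
Ordered (correct first, then incorrect): P = W/t, W = Fd, x = vt²

- P = W/t: LHS [L^2 M T^-3], RHS [L^2 M T^-3] → correct ✓
- x = vt²: LHS [L], RHS [L T] → incorrect ✗
- W = Fd: LHS [L^2 M T^-2], RHS [L^2 M T^-2] → correct ✓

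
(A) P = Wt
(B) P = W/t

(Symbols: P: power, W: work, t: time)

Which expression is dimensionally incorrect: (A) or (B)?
(A)

(A) P = Wt: LHS [L^2 M T^-3], RHS [L^2 M T^-1] ✗
(B) P = W/t: LHS [L^2 M T^-3], RHS [L^2 M T^-3] ✓

Expression (A) P = Wt is dimensionally incorrect.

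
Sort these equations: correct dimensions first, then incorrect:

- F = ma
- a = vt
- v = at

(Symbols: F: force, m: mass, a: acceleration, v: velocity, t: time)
Dimensionally correct: F = ma, v = at
Dimensionally incorrect: a = vt
Ordered (correct first, then incorrect): F = ma, v = at, a = vt

- F = ma: LHS [L M T^-2], RHS [L M T^-2] → correct ✓
- a = vt: LHS [L T^-2], RHS [L] → incorrect ✗
- v = at: LHS [L T^-1], RHS [L T^-1] → correct ✓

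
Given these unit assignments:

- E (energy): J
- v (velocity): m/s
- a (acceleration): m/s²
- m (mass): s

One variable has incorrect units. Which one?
m

The variable m (mass) should have units kg, not s.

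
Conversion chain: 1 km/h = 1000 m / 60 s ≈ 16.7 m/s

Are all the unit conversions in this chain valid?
The chain is incorrect (it contains an error).

Incorrect: 1 h = 3600 s, not 60 s (1 km/h ≈ 0.278 m/s)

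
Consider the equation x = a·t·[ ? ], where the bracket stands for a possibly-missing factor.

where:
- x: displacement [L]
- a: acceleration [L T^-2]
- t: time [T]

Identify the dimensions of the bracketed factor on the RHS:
[T] — time (e.g. t)

x has dimensions [L]; a·t has dimensions [L T^-1].
The bracketed factor must supply [L] / [L T^-1] = [T].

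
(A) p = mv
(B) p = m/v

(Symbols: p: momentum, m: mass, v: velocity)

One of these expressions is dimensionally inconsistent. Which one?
(B)

(A) p = mv: LHS [L M T^-1], RHS [L M T^-1] ✓
(B) p = m/v: LHS [L M T^-1], RHS [L^-1 M T] ✗

Expression (B) p = m/v is dimensionally incorrect.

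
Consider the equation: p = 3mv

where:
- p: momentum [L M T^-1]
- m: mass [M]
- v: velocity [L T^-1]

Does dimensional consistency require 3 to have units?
No

p has dimensions [L M T^-1] and mv already has dimensions [L M T^-1], so the equation balances without 3 contributing any dimensions. 3 is a pure (dimensionless) number; changing or removing it would not affect dimensional consistency.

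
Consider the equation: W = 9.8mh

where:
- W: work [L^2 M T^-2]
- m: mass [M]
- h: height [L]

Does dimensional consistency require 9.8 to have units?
Yes

W has dimensions [L^2 M T^-2], while mh alone has dimensions [L M]. For the equation to balance, the factor 9.8 must carry dimensions [L T^-2] — it is a dimensional constant (a numerical value of a physical quantity with its units suppressed), not a pure number.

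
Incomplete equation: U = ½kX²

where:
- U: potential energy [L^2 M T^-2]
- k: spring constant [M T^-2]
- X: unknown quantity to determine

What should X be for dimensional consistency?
X = x (displacement), dimensions [L]

U has dimensions [L^2 M T^-2]; the rest of the RHS (½k) has dimensions [M T^-2].
So X² must have dimensions [L^2], i.e. X has dimensions [L] — X = x (displacement).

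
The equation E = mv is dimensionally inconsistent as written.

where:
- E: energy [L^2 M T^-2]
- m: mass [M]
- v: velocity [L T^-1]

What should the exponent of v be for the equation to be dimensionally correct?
The exponent of v should be 2: E = mv^2

The LHS E has dimensions [L^2 M T^-2]; v has dimensions [L T^-1].
As written, the RHS mv (exponent 1 on v) has dimensions [L M T^-1], which does not match.
With exponent 2, the RHS mv^2 has dimensions [L^2 M T^-2], matching the LHS.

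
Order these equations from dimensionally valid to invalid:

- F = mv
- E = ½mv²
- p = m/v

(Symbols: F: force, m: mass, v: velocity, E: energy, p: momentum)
Dimensionally correct: E = ½mv²
Dimensionally incorrect: F = mv, p = m/v
Ordered (correct first, then incorrect): E = ½mv², F = mv, p = m/v

- F = mv: LHS [L M T^-2], RHS [L M T^-1] → incorrect ✗
- E = ½mv²: LHS [L^2 M T^-2], RHS [L^2 M T^-2] → correct ✓
- p = m/v: LHS [L M T^-1], RHS [L^-1 M T] → incorrect ✗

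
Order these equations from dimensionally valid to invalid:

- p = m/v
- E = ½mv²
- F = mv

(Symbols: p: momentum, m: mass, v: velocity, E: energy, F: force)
Dimensionally correct: E = ½mv²
Dimensionally incorrect: p = m/v, F = mv
Ordered (correct first, then incorrect): E = ½mv², p = m/v, F = mv

- p = m/v: LHS [L M T^-1], RHS [L^-1 M T] → incorrect ✗
- E = ½mv²: LHS [L^2 M T^-2], RHS [L^2 M T^-2] → correct ✓
- F = mv: LHS [L M T^-2], RHS [L M T^-1] → incorrect ✗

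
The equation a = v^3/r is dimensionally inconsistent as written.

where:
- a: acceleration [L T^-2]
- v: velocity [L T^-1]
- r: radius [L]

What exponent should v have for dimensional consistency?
The exponent of v should be 2: a = v^2/r

The LHS a has dimensions [L T^-2]; v has dimensions [L T^-1].
As written, the RHS v^3/r (exponent 3 on v) has dimensions [L^2 T^-3], which does not match.
With exponent 2, the RHS v^2/r has dimensions [L T^-2], matching the LHS.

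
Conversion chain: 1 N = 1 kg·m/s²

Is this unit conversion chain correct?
The chain is correct (no errors).

Correct: Newton is defined as kg·m/s²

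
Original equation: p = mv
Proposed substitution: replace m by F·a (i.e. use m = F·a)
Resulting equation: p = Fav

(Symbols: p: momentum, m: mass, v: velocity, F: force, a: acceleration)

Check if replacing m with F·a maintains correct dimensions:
No

[m] = [M] and [F·a] = [L^2 M T^-4]. These differ, so the substitution replaces a quantity by one of different dimensions and the result p = Fav has LHS [L M T^-1] vs RHS [L^3 M T^-5] — inconsistent.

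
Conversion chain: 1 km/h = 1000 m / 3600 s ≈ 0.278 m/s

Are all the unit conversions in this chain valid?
The chain is correct (no errors).

Correct: 1 km = 1000 m, 1 h = 3600 s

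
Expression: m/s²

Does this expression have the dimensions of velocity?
No

The expression m/s² has dimensions [L T^-2], but velocity has dimensions [L T^-1].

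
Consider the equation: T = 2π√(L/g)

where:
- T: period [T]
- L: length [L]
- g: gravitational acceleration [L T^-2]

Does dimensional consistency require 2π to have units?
No

T has dimensions [T] and √(L/g) already has dimensions [T], so the equation balances without 2π contributing any dimensions. 2π is a pure (dimensionless) number; changing or removing it would not affect dimensional consistency.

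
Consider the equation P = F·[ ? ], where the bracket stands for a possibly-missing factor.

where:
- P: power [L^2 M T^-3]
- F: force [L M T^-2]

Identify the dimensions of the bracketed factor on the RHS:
[L T^-1] — velocity (e.g. v)

P has dimensions [L^2 M T^-3]; F has dimensions [L M T^-2].
The bracketed factor must supply [L^2 M T^-3] / [L M T^-2] = [L T^-1].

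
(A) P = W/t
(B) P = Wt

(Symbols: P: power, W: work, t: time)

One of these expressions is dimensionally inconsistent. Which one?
(B)

(A) P = W/t: LHS [L^2 M T^-3], RHS [L^2 M T^-3] ✓
(B) P = Wt: LHS [L^2 M T^-3], RHS [L^2 M T^-1] ✗

Expression (B) P = Wt is dimensionally incorrect.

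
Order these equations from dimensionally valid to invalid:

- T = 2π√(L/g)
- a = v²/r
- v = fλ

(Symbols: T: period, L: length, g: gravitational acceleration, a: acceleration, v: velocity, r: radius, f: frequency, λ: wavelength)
Dimensionally correct: T = 2π√(L/g), a = v²/r, v = fλ
Dimensionally incorrect: none
Ordered (correct first, then incorrect): T = 2π√(L/g), a = v²/r, v = fλ

- T = 2π√(L/g): LHS [T], RHS [T] → correct ✓
- a = v²/r: LHS [L T^-2], RHS [L T^-2] → correct ✓
- v = fλ: LHS [L T^-1], RHS [L T^-1] → correct ✓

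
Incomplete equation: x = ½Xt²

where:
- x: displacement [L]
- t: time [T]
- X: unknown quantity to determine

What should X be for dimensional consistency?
X = a (acceleration), dimensions [L T^-2]

x has dimensions [L]; the rest of the RHS (½ t²) has dimensions [T^2].
So X must have dimensions [L T^-2] — X = a (acceleration).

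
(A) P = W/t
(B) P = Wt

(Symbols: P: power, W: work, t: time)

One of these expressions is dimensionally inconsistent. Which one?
(B)

(A) P = W/t: LHS [L^2 M T^-3], RHS [L^2 M T^-3] ✓
(B) P = Wt: LHS [L^2 M T^-3], RHS [L^2 M T^-1] ✗

Expression (B) P = Wt is dimensionally incorrect.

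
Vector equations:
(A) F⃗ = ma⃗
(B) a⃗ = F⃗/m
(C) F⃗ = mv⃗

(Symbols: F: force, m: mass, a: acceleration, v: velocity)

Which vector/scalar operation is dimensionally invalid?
(C) F⃗ = mv⃗

(A) F⃗ = ma⃗: LHS [L M T^-2], RHS [L M T^-2] ✓ — Force and acceleration are vectors, mass is a scalar
(B) a⃗ = F⃗/m: LHS [L T^-2], RHS [L T^-2] ✓ — force (vector) divided by mass (scalar)
(C) F⃗ = mv⃗: LHS [L M T^-2], RHS [L M T^-1] ✗ — mass times velocity is momentum, not force; should be ma⃗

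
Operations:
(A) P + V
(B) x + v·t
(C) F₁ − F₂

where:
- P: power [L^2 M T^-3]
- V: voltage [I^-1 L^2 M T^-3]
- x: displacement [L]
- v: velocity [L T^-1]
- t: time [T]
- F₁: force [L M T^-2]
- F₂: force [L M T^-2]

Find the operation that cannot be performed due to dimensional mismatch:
(A) P + V

(A) P + V: P [L^2 M T^-3] and V [I^-1 L^2 M T^-3] — different dimensions cannot be added/subtracted ✗
(B) x + v·t: x [L] and v·t [L] — same dimensions ✓
(C) F₁ − F₂: F₁ [L M T^-2] and F₂ [L M T^-2] — same dimensions ✓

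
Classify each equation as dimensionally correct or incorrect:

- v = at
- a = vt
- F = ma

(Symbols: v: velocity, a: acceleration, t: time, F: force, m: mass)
Dimensionally correct: v = at, F = ma
Dimensionally incorrect: a = vt
Ordered (correct first, then incorrect): v = at, F = ma, a = vt

- v = at: LHS [L T^-1], RHS [L T^-1] → correct ✓
- a = vt: LHS [L T^-2], RHS [L] → incorrect ✗
- F = ma: LHS [L M T^-2], RHS [L M T^-2] → correct ✓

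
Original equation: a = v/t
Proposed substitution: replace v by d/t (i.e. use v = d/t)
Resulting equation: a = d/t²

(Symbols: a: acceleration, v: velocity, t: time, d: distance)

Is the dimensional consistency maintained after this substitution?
Yes

[v] = [L T^-1] and [d/t] = [L T^-1]. These match, so the substitution replaces a quantity by one of the same dimensions and the result a = d/t² has LHS [L T^-2] vs RHS [L T^-2] — still consistent.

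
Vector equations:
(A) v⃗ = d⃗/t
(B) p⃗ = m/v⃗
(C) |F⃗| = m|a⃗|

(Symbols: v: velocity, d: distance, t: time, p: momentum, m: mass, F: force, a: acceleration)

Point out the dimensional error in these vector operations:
(B) p⃗ = m/v⃗

(A) v⃗ = d⃗/t: LHS [L T^-1], RHS [L T^-1] ✓ — displacement (vector) divided by time (scalar)
(B) p⃗ = m/v⃗: LHS [L M T^-1], RHS [L^-1 M T] ✗ — momentum is mass times velocity; should be mv⃗ (and division by a vector is undefined)
(C) |F⃗| = m|a⃗|: LHS [L M T^-2], RHS [L M T^-2] ✓ — magnitudes of vectors are scalars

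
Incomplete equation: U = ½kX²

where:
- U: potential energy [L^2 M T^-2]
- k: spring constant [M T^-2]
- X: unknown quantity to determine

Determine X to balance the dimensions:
X = x (displacement), dimensions [L]

U has dimensions [L^2 M T^-2]; the rest of the RHS (½k) has dimensions [M T^-2].
So X² must have dimensions [L^2], i.e. X has dimensions [L] — X = x (displacement).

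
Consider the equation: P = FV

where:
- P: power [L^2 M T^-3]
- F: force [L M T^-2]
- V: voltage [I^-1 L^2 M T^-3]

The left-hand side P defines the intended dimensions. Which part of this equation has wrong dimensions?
The right-hand side term FV

P has dimensions [L^2 M T^-3], but FV has dimensions [I^-1 L^3 M^2 T^-5], so the term FV is dimensionally wrong for P.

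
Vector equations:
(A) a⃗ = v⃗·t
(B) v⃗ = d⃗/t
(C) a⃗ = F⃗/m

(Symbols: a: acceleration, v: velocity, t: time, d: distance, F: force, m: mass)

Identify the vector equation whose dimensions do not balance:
(A) a⃗ = v⃗·t

(A) a⃗ = v⃗·t: LHS [L T^-2], RHS [L] ✗ — acceleration is velocity per time; should be v⃗/t
(B) v⃗ = d⃗/t: LHS [L T^-1], RHS [L T^-1] ✓ — displacement (vector) divided by time (scalar)
(C) a⃗ = F⃗/m: LHS [L T^-2], RHS [L T^-2] ✓ — force (vector) divided by mass (scalar)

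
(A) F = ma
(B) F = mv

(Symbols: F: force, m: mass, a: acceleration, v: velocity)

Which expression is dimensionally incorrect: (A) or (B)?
(B)

(A) F = ma: LHS [L M T^-2], RHS [L M T^-2] ✓
(B) F = mv: LHS [L M T^-2], RHS [L M T^-1] ✗

Expression (B) F = mv is dimensionally incorrect.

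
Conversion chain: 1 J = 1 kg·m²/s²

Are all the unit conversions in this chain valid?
The chain is correct (no errors).

Correct: Joule is defined as kg·m²/s²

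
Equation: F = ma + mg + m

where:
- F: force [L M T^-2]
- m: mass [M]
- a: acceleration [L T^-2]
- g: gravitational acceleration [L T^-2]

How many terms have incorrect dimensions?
1

LHS F: [L M T^-2]
- ma: [L M T^-2] ✓
- mg: [L M T^-2] ✓
- m: [M] ✗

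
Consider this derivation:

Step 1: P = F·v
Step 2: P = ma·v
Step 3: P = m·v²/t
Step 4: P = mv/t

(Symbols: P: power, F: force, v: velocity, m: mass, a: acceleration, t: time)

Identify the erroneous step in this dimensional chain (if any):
Step 4

Step 1: P = F·v → LHS [L^2 M T^-3], RHS [L^2 M T^-3] ✓
Step 2: P = ma·v → LHS [L^2 M T^-3], RHS [L^2 M T^-3] ✓
Step 3: P = m·v²/t → LHS [L^2 M T^-3], RHS [L^2 M T^-3] ✓
Step 4: P = mv/t → LHS [L^2 M T^-3], RHS [L M T^-2] ✗

The first dimensional inconsistency appears in step 4: P = mv/t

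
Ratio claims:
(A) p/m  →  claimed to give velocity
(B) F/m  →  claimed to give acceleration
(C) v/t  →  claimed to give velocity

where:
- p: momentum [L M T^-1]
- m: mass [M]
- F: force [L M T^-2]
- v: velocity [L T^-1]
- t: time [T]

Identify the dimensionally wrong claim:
(C) v/t does not give velocity

(A) p/m: [L T^-1] = velocity [L T^-1] ✓
(B) F/m: [L T^-2] = acceleration [L T^-2] ✓
(C) v/t: [L T^-2] ≠ velocity [L T^-1] ✗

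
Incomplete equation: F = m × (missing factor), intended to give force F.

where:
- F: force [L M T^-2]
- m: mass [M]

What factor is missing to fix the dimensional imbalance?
a (acceleration), dimensions [L T^-2]

F has dimensions [L M T^-2] and m has dimensions [M].
The missing factor must have dimensions [L M T^-2] / [M] = [L T^-2], i.e. acceleration (a).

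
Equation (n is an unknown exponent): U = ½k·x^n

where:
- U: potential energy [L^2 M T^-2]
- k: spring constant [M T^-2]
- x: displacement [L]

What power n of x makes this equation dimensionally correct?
n = 2

U has dimensions [L^2 M T^-2]; x has dimensions [L].
The rest of the RHS has dimensions [M T^-2], so x^n must supply [L^2].
With n = 2: ½k·x^2 has dimensions [L^2 M T^-2], matching the LHS ✓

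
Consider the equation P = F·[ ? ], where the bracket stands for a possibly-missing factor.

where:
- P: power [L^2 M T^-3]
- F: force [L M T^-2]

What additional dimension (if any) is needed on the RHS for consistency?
[L T^-1] — velocity (e.g. v)

P has dimensions [L^2 M T^-3]; F has dimensions [L M T^-2].
The bracketed factor must supply [L^2 M T^-3] / [L M T^-2] = [L T^-1].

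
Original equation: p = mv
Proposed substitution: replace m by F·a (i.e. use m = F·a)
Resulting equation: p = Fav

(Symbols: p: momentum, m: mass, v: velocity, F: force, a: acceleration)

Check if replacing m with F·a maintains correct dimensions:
No

[m] = [M] and [F·a] = [L^2 M T^-4]. These differ, so the substitution replaces a quantity by one of different dimensions and the result p = Fav has LHS [L M T^-1] vs RHS [L^3 M T^-5] — inconsistent.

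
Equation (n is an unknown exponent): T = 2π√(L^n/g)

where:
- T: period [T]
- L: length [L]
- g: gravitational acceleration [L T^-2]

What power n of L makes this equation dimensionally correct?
n = 1

T has dimensions [T]; L has dimensions [L].
With n = 1: 2π√(L^1/g) has dimensions [T], matching the LHS ✓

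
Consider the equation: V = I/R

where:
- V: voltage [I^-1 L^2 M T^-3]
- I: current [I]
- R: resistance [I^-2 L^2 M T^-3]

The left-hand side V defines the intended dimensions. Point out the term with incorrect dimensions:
The right-hand side term I/R

V has dimensions [I^-1 L^2 M T^-3], but I/R has dimensions [I^3 L^-2 M^-1 T^3], so the term I/R is dimensionally wrong for V.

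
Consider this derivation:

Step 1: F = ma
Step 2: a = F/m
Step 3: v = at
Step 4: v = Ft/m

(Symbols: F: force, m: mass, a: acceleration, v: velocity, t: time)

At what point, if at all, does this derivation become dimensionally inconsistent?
No step introduces an error — all steps are dimensionally consistent.

Step 1: F = ma → LHS [L M T^-2], RHS [L M T^-2] ✓
Step 2: a = F/m → LHS [L T^-2], RHS [L T^-2] ✓
Step 3: v = at → LHS [L T^-1], RHS [L T^-1] ✓
Step 4: v = Ft/m → LHS [L T^-1], RHS [L T^-1] ✓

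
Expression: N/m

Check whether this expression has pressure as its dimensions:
No

The expression N/m has dimensions [M T^-2], but pressure has dimensions [L^-1 M T^-2].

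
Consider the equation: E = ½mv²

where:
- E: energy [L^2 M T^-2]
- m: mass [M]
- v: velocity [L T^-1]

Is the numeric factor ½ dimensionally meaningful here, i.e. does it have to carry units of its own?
No

E has dimensions [L^2 M T^-2] and mv² already has dimensions [L^2 M T^-2], so the equation balances without ½ contributing any dimensions. ½ is a pure (dimensionless) number; changing or removing it would not affect dimensional consistency.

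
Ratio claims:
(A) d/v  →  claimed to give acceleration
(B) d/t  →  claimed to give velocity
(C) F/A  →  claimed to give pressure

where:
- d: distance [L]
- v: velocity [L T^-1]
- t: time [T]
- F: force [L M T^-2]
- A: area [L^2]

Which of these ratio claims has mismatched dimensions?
(A) d/v does not give acceleration

(A) d/v: [T] ≠ acceleration [L T^-2] ✗
(B) d/t: [L T^-1] = velocity [L T^-1] ✓
(C) F/A: [L^-1 M T^-2] = pressure [L^-1 M T^-2] ✓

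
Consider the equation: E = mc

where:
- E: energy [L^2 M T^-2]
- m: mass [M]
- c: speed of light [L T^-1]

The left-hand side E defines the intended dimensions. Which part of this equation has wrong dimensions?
The right-hand side term mc

E has dimensions [L^2 M T^-2], but mc has dimensions [L M T^-1], so the term mc is dimensionally wrong for E.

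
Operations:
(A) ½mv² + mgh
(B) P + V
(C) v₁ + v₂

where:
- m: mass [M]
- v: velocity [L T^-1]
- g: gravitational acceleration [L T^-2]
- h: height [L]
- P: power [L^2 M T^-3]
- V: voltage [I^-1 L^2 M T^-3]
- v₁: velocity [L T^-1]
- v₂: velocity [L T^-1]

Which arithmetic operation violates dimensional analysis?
(B) P + V

(A) ½mv² + mgh: ½mv² [L^2 M T^-2] and mgh [L^2 M T^-2] — same dimensions ✓
(B) P + V: P [L^2 M T^-3] and V [I^-1 L^2 M T^-3] — different dimensions cannot be added/subtracted ✗
(C) v₁ + v₂: v₁ [L T^-1] and v₂ [L T^-1] — same dimensions ✓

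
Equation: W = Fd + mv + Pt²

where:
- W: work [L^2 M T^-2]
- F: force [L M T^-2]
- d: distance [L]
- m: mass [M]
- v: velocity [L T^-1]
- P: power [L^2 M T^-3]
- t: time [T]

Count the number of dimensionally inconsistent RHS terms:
2

LHS W: [L^2 M T^-2]
- Fd: [L^2 M T^-2] ✓
- mv: [L M T^-1] ✗
- Pt²: [L^2 M T^-1] ✗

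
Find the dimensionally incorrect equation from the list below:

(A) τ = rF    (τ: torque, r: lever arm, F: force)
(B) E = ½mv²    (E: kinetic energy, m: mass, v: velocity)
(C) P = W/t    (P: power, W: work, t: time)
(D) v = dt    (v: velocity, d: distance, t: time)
(D) v = dt

The equation (D) v = dt is dimensionally incorrect.

LHS (v): [L T^-1]
RHS (dt): [L T] ✗

The dimensions do not match. The other three equations balance.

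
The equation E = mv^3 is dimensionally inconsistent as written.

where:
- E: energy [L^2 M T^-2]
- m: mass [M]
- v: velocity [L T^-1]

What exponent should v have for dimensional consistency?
The exponent of v should be 2: E = mv^2

The LHS E has dimensions [L^2 M T^-2]; v has dimensions [L T^-1].
As written, the RHS mv^3 (exponent 3 on v) has dimensions [L^3 M T^-3], which does not match.
With exponent 2, the RHS mv^2 has dimensions [L^2 M T^-2], matching the LHS.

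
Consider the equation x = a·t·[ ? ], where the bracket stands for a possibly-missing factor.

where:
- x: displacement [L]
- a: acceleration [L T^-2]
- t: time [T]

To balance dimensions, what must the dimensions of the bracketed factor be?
[T] — time (e.g. t)

x has dimensions [L]; a·t has dimensions [L T^-1].
The bracketed factor must supply [L] / [L T^-1] = [T].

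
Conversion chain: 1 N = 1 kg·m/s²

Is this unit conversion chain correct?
The chain is correct (no errors).

Correct: Newton is defined as kg·m/s²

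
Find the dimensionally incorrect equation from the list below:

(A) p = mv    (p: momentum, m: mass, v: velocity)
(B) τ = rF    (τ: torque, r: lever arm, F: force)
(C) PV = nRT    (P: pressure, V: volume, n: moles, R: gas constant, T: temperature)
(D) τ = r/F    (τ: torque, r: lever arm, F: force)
(D) τ = r/F

The equation (D) τ = r/F is dimensionally incorrect.

LHS (τ): [L^2 M T^-2]
RHS (r/F): [M^-1 T^2] ✗

The dimensions do not match. The other three equations balance.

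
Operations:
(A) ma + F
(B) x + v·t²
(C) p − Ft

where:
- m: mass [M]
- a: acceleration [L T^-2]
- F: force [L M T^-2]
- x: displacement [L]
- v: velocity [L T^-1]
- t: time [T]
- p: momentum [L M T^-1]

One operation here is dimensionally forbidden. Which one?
(B) x + v·t²

(A) ma + F: ma [L M T^-2] and F [L M T^-2] — same dimensions ✓
(B) x + v·t²: x [L] and v·t² [L T] — different dimensions cannot be added/subtracted ✗
(C) p − Ft: p [L M T^-1] and Ft [L M T^-1] — same dimensions ✓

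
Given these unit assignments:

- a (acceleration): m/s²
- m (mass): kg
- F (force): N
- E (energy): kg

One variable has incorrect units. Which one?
E

The variable E (energy) should have units J, not kg.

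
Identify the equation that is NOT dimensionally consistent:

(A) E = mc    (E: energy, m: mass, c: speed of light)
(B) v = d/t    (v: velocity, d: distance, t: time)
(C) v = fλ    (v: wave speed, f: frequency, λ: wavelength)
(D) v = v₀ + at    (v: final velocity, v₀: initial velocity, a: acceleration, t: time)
(A) E = mc

The equation (A) E = mc is dimensionally incorrect.

LHS (E): [L^2 M T^-2]
RHS (mc): [L M T^-1] ✗

The dimensions do not match. The other three equations balance.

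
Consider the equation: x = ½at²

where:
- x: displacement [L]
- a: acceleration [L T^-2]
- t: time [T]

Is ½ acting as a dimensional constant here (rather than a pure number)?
No

x has dimensions [L] and at² already has dimensions [L], so the equation balances without ½ contributing any dimensions. ½ is a pure (dimensionless) number; changing or removing it would not affect dimensional consistency.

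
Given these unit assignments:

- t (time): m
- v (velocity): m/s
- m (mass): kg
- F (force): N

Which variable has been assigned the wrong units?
t

The variable t (time) should have units s, not m.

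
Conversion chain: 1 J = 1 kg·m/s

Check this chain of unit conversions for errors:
The chain is incorrect (it contains an error).

Incorrect: Joule is kg·m²/s², not kg·m/s (that is momentum)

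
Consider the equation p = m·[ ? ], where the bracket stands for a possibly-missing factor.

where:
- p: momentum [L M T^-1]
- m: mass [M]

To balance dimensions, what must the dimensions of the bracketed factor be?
[L T^-1] — velocity (e.g. v)

p has dimensions [L M T^-1]; m has dimensions [M].
The bracketed factor must supply [L M T^-1] / [M] = [L T^-1].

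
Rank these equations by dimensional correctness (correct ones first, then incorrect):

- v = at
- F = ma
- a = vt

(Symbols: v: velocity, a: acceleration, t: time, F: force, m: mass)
Dimensionally correct: v = at, F = ma
Dimensionally incorrect: a = vt
Ordered (correct first, then incorrect): v = at, F = ma, a = vt

- v = at: LHS [L T^-1], RHS [L T^-1] → correct ✓
- F = ma: LHS [L M T^-2], RHS [L M T^-2] → correct ✓
- a = vt: LHS [L T^-2], RHS [L] → incorrect ✗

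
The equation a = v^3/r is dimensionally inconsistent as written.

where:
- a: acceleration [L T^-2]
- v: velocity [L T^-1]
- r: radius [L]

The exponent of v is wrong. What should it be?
The exponent of v should be 2: a = v^2/r

The LHS a has dimensions [L T^-2]; v has dimensions [L T^-1].
As written, the RHS v^3/r (exponent 3 on v) has dimensions [L^2 T^-3], which does not match.
With exponent 2, the RHS v^2/r has dimensions [L T^-2], matching the LHS.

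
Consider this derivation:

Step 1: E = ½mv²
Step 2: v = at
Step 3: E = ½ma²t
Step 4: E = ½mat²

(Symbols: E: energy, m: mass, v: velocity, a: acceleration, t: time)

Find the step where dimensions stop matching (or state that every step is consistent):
Step 3

Step 1: E = ½mv² → LHS [L^2 M T^-2], RHS [L^2 M T^-2] ✓
Step 2: v = at → LHS [L T^-1], RHS [L T^-1] ✓
Step 3: E = ½ma²t → LHS [L^2 M T^-2], RHS [L^2 M T^-3] ✗

The first dimensional inconsistency appears in step 3: E = ½ma²t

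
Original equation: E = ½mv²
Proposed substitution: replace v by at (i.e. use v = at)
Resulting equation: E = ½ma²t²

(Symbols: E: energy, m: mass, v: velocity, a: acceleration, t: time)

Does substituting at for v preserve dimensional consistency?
Yes

[v] = [L T^-1] and [at] = [L T^-1]. These match, so the substitution replaces a quantity by one of the same dimensions and the result E = ½ma²t² has LHS [L^2 M T^-2] vs RHS [L^2 M T^-2] — still consistent.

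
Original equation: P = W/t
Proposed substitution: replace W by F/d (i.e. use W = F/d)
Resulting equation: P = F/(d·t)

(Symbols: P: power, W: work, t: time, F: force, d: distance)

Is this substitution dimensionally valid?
No

[W] = [L^2 M T^-2] and [F/d] = [M T^-2]. These differ, so the substitution replaces a quantity by one of different dimensions and the result P = F/(d·t) has LHS [L^2 M T^-3] vs RHS [M T^-3] — inconsistent.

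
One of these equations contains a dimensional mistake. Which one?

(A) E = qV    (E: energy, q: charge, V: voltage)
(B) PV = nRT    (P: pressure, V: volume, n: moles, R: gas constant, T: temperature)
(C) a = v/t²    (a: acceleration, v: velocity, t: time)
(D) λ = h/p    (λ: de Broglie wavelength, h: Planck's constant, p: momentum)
(C) a = v/t²

The equation (C) a = v/t² is dimensionally incorrect.

LHS (a): [L T^-2]
RHS (v/t²): [L T^-3] ✗

The dimensions do not match. The other three equations balance.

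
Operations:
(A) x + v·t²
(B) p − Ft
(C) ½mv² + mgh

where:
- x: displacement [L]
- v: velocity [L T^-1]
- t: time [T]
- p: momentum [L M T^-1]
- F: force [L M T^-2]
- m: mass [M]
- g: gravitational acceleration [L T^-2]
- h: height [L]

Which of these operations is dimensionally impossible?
(A) x + v·t²

(A) x + v·t²: x [L] and v·t² [L T] — different dimensions cannot be added/subtracted ✗
(B) p − Ft: p [L M T^-1] and Ft [L M T^-1] — same dimensions ✓
(C) ½mv² + mgh: ½mv² [L^2 M T^-2] and mgh [L^2 M T^-2] — same dimensions ✓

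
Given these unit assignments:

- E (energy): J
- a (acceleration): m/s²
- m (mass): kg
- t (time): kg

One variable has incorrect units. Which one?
t

The variable t (time) should have units s, not kg.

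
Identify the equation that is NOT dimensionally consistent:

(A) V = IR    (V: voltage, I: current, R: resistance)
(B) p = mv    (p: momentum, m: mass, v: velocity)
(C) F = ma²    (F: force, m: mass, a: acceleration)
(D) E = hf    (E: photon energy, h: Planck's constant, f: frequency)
(C) F = ma²

The equation (C) F = ma² is dimensionally incorrect.

LHS (F): [L M T^-2]
RHS (ma²): [L^2 M T^-4] ✗

The dimensions do not match. The other three equations balance.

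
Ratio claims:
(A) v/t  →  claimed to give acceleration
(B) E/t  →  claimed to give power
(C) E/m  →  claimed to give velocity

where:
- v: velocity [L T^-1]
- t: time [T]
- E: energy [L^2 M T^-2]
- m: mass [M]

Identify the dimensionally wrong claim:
(C) E/m does not give velocity

(A) v/t: [L T^-2] = acceleration [L T^-2] ✓
(B) E/t: [L^2 M T^-3] = power [L^2 M T^-3] ✓
(C) E/m: [L^2 T^-2] ≠ velocity [L T^-1] ✗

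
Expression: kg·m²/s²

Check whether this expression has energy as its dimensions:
Yes

The expression kg·m²/s² has dimensions [L^2 M T^-2], which is exactly energy [L^2 M T^-2].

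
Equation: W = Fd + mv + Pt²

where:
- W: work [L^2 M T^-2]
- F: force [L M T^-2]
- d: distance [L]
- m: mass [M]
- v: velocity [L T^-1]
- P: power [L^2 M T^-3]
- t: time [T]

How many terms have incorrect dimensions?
2

LHS W: [L^2 M T^-2]
- Fd: [L^2 M T^-2] ✓
- mv: [L M T^-1] ✗
- Pt²: [L^2 M T^-1] ✗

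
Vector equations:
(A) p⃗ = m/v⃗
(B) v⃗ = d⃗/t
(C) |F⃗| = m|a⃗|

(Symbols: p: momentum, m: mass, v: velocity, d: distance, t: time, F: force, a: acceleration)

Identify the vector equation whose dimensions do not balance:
(A) p⃗ = m/v⃗

(A) p⃗ = m/v⃗: LHS [L M T^-1], RHS [L^-1 M T] ✗ — momentum is mass times velocity; should be mv⃗ (and division by a vector is undefined)
(B) v⃗ = d⃗/t: LHS [L T^-1], RHS [L T^-1] ✓ — displacement (vector) divided by time (scalar)
(C) |F⃗| = m|a⃗|: LHS [L M T^-2], RHS [L M T^-2] ✓ — magnitudes of vectors are scalars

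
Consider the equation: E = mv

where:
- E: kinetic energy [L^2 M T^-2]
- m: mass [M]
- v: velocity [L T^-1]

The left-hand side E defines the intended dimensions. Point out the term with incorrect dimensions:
The right-hand side term mv

E has dimensions [L^2 M T^-2], but mv has dimensions [L M T^-1], so the term mv is dimensionally wrong for E.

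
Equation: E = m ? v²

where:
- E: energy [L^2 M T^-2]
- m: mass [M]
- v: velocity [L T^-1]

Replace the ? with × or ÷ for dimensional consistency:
multiplication (×): E = m × v²

E [L^2 M T^-2]; m [M]; v² [L^2 T^-2].
m × v² → [L^2 M T^-2] ✓
m ÷ v² → [L^-2 M T^2] ✗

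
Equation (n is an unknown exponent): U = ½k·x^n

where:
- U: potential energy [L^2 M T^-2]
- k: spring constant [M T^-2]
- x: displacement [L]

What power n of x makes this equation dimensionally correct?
n = 2

U has dimensions [L^2 M T^-2]; x has dimensions [L].
The rest of the RHS has dimensions [M T^-2], so x^n must supply [L^2].
With n = 2: ½k·x^2 has dimensions [L^2 M T^-2], matching the LHS ✓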